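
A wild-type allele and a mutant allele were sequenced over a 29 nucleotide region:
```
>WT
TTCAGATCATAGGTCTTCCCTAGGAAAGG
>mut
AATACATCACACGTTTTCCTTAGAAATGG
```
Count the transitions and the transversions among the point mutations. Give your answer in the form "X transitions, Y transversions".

5 transitions, 5 transversions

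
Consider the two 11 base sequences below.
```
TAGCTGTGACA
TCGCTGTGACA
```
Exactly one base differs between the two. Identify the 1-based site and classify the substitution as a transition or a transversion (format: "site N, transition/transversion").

The sequences differ only at site 2: A→C (purine→pyrimidine), a transversion.

site 2, transversion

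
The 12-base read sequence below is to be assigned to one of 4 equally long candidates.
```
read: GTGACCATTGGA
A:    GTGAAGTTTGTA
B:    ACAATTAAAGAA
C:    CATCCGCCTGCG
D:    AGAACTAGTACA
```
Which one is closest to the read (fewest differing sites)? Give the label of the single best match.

A

A differs at 4 sites; B differs at 8 sites; C differs at 9 sites; D differs at 7 sites. The closest is A.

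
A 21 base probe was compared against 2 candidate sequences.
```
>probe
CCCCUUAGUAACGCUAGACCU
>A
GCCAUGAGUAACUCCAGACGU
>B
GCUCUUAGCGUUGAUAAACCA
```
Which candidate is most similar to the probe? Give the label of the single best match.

A

A differs at 6 bases; B differs at 9 bases. The closest is A.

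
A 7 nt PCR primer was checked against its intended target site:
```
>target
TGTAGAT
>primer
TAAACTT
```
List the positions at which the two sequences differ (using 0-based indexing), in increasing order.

Scanning 0-based: 1: G/A; 2: T/A; 4: G/C; 5: A/T.

1, 2, 4, 5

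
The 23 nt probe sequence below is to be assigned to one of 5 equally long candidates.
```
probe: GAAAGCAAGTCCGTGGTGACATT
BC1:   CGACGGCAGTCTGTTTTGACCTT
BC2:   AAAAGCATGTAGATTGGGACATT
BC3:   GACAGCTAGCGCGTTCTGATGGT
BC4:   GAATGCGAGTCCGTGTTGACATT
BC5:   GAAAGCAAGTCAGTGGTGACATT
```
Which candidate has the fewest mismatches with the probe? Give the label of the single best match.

BC5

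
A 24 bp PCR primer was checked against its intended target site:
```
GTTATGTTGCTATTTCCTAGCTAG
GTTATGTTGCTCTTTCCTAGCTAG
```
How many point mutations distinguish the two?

Mismatches (1-based): base 12: A→C.

1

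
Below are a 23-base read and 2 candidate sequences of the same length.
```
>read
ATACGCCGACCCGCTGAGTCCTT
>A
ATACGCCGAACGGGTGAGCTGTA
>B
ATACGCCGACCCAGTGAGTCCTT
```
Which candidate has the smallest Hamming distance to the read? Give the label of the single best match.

B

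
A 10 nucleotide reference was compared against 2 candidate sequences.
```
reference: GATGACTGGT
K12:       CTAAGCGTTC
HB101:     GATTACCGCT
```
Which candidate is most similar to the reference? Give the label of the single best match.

Hamming distances to reference — K12: 9; HB101: 3.
Smallest is HB101 with 3 mismatches.

HB101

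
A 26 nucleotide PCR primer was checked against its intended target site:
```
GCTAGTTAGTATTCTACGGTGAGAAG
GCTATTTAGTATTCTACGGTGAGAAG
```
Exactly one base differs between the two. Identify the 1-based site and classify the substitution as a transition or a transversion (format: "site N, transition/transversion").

Site 5 changes G→T. G is a purine and T is a pyrimidine, so this is a transversion.

site 5, transversion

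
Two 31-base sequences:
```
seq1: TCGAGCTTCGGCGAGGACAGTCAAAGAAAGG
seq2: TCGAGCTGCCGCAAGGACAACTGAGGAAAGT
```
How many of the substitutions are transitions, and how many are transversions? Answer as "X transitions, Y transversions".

Mismatches (1-based):
position 8: T→G (pyrimidine→purine, transversion)
position 10: G→C (purine→pyrimidine, transversion)
position 13: G→A (purine→purine, transition)
position 20: G→A (purine→purine, transition)
position 21: T→C (pyrimidine→pyrimidine, transition)
position 22: C→T (pyrimidine→pyrimidine, transition)
position 23: A→G (purine→purine, transition)
position 25: A→G (purine→purine, transition)
position 31: G→T (purine→pyrimidine, transversion)

6 transitions, 3 transversions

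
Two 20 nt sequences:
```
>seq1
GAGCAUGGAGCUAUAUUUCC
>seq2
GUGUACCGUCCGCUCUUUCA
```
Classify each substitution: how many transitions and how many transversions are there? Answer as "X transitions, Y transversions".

Mismatches (1-based):
base 2: A→U (purine→pyrimidine, transversion)
base 4: C→U (pyrimidine→pyrimidine, transition)
base 6: U→C (pyrimidine→pyrimidine, transition)
base 7: G→C (purine→pyrimidine, transversion)
base 9: A→U (purine→pyrimidine, transversion)
base 10: G→C (purine→pyrimidine, transversion)
base 12: U→G (pyrimidine→purine, transversion)
base 13: A→C (purine→pyrimidine, transversion)
base 15: A→C (purine→pyrimidine, transversion)
base 20: C→A (pyrimidine→purine, transversion)

2 transitions, 8 transversions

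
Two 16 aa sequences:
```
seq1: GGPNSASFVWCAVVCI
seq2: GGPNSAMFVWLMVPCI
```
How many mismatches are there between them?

4

The sequences differ at residues 7, 11, 12, 14 (1-based) — 4 in total.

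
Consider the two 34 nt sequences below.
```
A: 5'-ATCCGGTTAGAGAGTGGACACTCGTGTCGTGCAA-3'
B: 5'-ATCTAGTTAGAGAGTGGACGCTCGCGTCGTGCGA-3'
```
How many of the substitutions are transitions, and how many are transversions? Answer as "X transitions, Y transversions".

5 transitions, 0 transversions

Transitions (purine↔purine or pyrimidine↔pyrimidine): 4 C→T, 5 G→A, 20 A→G, 25 T→C, 33 A→G.
Transversions (purine↔pyrimidine): none.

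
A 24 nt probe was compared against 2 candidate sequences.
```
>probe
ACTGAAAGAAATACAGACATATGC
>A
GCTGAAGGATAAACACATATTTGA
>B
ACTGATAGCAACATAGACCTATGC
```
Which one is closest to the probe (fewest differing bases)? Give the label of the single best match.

A differs at 8 bases; B differs at 5 bases. The closest is B.

B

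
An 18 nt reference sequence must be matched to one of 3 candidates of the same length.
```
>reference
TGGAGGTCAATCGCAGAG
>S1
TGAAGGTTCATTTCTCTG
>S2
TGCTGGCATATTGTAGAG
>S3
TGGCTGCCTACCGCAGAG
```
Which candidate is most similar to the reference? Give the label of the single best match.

Hamming distances to reference — S1: 8; S2: 7; S3: 5.
Smallest is S3 with 5 mismatches.

S3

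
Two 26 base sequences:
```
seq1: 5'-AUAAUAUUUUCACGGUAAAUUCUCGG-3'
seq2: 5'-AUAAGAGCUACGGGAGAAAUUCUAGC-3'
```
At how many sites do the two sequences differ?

10

The sequences differ at sites 5, 7, 8, 10, 12, 13, 15, 16, 24, 26 (1-based) — 10 in total.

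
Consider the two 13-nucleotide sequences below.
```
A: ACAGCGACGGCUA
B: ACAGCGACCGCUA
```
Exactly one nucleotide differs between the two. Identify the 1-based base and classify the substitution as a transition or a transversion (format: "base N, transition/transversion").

base 9, transversion

Base 9 changes G→C. G is a purine and C is a pyrimidine, so this is a transversion.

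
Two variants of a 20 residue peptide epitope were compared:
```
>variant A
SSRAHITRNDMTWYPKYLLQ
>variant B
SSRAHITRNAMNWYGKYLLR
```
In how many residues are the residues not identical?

Comparing position by position, 4 residues differ: 10 (D/A), 12 (T/N), 15 (P/G), 20 (Q/R).

4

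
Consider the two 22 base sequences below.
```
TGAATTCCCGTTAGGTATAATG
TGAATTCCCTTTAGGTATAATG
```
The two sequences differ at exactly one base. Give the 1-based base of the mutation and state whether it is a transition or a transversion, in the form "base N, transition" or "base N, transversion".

base 10, transversion

Base 10 changes G→T. G is a purine and T is a pyrimidine, so this is a transversion.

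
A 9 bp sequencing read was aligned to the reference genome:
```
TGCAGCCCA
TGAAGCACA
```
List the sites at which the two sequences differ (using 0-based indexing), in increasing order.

2, 6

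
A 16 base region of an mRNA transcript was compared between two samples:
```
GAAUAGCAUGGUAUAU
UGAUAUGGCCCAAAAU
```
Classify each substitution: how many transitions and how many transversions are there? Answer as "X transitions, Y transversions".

3 transitions, 7 transversions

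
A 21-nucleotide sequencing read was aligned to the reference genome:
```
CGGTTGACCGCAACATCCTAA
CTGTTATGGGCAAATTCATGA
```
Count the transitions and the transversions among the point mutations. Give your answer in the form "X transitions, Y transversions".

2 transitions, 7 transversions

Transitions (purine↔purine or pyrimidine↔pyrimidine): 6 G→A, 20 A→G.
Transversions (purine↔pyrimidine): 2 G→T, 7 A→T, 8 C→G, 9 C→G, 14 C→A, 15 A→T, 18 C→A.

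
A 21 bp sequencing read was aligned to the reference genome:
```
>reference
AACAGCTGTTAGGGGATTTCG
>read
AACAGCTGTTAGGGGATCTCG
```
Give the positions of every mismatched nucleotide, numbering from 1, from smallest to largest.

18

Differences at position 18 (T→C).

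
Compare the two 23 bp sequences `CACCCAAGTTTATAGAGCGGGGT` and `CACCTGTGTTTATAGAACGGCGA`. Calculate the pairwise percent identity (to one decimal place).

6 positions differ (5, 6, 7, 17, 21, 23), so 17 of 23 match: 17/23 = 73.91%.

73.9%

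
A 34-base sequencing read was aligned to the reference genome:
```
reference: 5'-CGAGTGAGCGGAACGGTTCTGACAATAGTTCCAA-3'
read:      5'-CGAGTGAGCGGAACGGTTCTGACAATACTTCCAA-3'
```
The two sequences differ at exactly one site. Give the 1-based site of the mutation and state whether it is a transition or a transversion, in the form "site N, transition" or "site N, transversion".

The sequences differ only at site 28: G→C (purine→pyrimidine), a transversion.

site 28, transversion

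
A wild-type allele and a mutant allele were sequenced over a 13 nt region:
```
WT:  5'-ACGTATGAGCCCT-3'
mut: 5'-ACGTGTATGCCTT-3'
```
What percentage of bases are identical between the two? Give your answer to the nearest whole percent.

69%

4 positions differ (5, 7, 8, 12), so 9 of 13 match: 9/13 = 69.23%.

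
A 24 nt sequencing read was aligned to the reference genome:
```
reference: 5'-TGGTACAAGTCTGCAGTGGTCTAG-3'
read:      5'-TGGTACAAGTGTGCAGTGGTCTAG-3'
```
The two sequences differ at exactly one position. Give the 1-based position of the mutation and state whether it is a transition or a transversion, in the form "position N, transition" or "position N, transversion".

The sequences differ only at position 11: C→G (pyrimidine→purine), a transversion.

position 11, transversion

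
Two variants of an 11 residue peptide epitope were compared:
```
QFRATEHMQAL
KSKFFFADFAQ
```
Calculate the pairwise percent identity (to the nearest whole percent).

9%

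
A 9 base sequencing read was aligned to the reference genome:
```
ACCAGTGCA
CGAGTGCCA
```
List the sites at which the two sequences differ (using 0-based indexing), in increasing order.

Differences at site 0 (A→C), site 1 (C→G), site 2 (C→A), site 3 (A→G), site 4 (G→T), site 5 (T→G), site 6 (G→C).

0, 1, 2, 3, 4, 5, 6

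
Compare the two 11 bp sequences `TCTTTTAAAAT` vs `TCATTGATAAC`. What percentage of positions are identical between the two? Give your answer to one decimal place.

4 positions differ (3, 6, 8, 11), so 7 of 11 match: 7/11 = 63.64%.

63.6%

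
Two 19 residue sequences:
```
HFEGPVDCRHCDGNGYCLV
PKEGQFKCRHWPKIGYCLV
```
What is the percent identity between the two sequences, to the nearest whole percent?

53%

Mismatches at positions 1, 2, 5, 6, 7, 11, 12, 13, 14 (1-based): 9 of 19.
Identical positions: 10/19 = 52.63% → 53%.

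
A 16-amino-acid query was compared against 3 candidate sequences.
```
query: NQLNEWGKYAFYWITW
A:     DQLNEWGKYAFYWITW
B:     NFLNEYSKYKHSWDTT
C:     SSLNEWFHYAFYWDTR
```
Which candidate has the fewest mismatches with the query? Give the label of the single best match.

A

A differs at 1 position; B differs at 8 positions; C differs at 6 positions. The closest is A.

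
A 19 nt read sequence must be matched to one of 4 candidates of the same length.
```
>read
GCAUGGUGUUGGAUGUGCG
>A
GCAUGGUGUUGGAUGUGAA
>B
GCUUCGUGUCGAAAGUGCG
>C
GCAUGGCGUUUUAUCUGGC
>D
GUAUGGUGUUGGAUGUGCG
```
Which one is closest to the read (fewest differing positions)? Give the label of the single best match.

D

Hamming distances to read — A: 2; B: 5; C: 6; D: 1.
Smallest is D with 1 mismatch.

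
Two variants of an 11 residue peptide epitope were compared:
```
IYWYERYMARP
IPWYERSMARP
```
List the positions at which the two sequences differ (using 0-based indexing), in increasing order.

1, 6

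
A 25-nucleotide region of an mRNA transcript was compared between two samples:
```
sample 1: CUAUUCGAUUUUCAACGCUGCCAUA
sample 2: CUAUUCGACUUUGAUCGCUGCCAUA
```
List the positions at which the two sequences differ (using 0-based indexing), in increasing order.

8, 12, 14

Differences at position 8 (U→C), position 12 (C→G), position 14 (A→U).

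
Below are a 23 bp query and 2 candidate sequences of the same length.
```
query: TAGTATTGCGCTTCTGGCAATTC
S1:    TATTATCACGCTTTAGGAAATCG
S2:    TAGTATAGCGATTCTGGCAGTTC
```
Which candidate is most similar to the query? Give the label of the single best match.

S1 differs at 8 bases; S2 differs at 3 bases. The closest is S2.

S2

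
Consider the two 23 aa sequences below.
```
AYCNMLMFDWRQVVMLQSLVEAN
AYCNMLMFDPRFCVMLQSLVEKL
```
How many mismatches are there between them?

5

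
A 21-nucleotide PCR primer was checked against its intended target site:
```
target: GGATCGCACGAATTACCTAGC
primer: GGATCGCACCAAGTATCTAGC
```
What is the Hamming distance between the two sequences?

Mismatches (1-based): position 10: G→C; position 13: T→G; position 16: C→T.

3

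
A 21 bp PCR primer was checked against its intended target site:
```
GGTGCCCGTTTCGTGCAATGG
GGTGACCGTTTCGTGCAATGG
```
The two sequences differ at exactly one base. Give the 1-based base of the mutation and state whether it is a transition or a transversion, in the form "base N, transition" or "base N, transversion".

base 5, transversion

Base 5 changes C→A. C is a pyrimidine and A is a purine, so this is a transversion.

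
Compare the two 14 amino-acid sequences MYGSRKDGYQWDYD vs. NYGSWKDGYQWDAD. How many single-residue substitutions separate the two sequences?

3

Mismatches (1-based): residue 1: M→N; residue 5: R→W; residue 13: Y→A.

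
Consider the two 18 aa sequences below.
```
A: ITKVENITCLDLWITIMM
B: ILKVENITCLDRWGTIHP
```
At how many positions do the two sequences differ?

Mismatches (1-based): position 2: T→L; position 12: L→R; position 14: I→G; position 17: M→H; position 18: M→P.

5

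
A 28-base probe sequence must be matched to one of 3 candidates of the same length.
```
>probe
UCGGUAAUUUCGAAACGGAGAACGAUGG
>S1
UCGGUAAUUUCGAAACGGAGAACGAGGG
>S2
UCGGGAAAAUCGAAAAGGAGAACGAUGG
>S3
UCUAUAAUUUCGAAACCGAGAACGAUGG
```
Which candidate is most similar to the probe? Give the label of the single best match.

S1

S1 differs at 1 position; S2 differs at 4 positions; S3 differs at 3 positions. The closest is S1.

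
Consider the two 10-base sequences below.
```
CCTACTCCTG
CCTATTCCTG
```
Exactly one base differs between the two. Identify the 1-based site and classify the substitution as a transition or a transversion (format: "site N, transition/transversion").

site 5, transition

The sequences differ only at site 5: C→T (pyrimidine→pyrimidine), a transition.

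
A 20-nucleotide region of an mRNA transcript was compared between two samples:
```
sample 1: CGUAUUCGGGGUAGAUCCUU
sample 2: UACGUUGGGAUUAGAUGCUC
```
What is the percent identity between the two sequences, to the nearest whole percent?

55%

Mismatches at positions 1, 2, 3, 4, 7, 10, 11, 17, 20 (1-based): 9 of 20.
Identical positions: 11/20 = 55% → 55%.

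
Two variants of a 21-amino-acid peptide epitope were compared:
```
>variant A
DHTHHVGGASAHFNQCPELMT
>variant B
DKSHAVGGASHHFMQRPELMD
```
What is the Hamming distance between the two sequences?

Comparing position by position, 7 residues differ: 2 (H/K), 3 (T/S), 5 (H/A), 11 (A/H), 14 (N/M), 16 (C/R), 21 (T/D).

7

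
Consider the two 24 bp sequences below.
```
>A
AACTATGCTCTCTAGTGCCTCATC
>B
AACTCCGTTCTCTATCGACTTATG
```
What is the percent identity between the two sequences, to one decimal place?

66.7%

8 positions differ (5, 6, 8, 15, 16, 18, 21, 24), so 16 of 24 match: 16/24 = 66.67%.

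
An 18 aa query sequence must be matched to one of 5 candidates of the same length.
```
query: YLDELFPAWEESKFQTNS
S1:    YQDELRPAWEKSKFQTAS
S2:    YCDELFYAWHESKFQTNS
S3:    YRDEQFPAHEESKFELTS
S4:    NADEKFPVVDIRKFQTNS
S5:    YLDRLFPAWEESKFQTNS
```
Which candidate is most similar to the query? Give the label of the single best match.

S1 differs at 4 positions; S2 differs at 3 positions; S3 differs at 6 positions; S4 differs at 8 positions; S5 differs at 1 position. The closest is S5.

S5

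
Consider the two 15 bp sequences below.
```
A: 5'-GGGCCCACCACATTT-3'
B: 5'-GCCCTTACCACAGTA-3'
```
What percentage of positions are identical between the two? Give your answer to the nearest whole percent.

60%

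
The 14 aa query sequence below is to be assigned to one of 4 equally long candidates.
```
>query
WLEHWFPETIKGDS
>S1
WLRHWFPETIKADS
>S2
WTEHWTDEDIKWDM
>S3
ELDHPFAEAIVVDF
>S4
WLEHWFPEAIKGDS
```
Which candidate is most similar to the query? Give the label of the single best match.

S4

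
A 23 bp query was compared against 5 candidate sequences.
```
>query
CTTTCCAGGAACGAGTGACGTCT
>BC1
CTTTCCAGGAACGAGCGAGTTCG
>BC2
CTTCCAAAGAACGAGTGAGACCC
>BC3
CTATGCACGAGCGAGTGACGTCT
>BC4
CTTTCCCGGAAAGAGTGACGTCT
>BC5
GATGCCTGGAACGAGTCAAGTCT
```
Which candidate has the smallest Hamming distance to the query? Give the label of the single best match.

Hamming distances to query — BC1: 4; BC2: 7; BC3: 4; BC4: 2; BC5: 6.
Smallest is BC4 with 2 mismatches.

BC4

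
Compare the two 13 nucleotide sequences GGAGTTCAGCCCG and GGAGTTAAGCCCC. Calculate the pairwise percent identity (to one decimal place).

2 positions differ (7, 13), so 11 of 13 match: 11/13 = 84.62%.

84.6%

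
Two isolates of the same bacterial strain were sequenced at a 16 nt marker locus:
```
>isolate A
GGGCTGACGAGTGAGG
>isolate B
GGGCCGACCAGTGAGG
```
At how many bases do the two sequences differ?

2

Mismatches (1-based): base 5: T→C; base 9: G→C.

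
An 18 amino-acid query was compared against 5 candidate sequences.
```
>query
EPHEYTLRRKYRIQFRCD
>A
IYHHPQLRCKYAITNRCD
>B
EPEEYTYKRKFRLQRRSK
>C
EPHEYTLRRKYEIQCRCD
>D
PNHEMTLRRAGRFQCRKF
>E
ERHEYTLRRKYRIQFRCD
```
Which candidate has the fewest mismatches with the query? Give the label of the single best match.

E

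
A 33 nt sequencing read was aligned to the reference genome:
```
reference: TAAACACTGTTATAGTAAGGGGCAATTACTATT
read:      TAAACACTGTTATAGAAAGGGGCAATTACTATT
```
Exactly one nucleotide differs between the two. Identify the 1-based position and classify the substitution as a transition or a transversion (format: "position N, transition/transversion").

position 16, transversion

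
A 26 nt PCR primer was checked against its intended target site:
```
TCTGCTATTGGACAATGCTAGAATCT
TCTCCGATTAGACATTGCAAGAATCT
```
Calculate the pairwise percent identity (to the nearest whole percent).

81%

5 positions differ (4, 6, 10, 15, 19), so 21 of 26 match: 21/26 = 80.77%.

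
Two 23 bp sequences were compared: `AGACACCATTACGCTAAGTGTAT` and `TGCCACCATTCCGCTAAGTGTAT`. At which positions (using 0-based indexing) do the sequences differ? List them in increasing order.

Scanning 0-based: 0: A/T; 2: A/C; 10: A/C.

0, 2, 10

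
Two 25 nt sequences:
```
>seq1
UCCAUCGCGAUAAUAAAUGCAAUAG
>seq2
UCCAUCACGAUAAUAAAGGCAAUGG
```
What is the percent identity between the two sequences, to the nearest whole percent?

88%

Mismatches at positions 7, 18, 24 (1-based): 3 of 25.
Identical positions: 22/25 = 88% → 88%.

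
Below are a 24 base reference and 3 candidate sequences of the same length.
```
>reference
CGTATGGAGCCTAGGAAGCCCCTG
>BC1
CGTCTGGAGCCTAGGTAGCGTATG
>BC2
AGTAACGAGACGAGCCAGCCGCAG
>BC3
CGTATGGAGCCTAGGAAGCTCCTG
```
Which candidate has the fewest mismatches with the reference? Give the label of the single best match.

BC1 differs at 5 bases; BC2 differs at 9 bases; BC3 differs at 1 base. The closest is BC3.

BC3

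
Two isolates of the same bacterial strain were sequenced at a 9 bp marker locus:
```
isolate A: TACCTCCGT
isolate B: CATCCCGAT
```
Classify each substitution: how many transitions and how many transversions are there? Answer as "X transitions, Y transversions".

4 transitions, 1 transversion

Transitions (purine↔purine or pyrimidine↔pyrimidine): 1 T→C, 3 C→T, 5 T→C, 8 G→A.
Transversions (purine↔pyrimidine): 7 C→G.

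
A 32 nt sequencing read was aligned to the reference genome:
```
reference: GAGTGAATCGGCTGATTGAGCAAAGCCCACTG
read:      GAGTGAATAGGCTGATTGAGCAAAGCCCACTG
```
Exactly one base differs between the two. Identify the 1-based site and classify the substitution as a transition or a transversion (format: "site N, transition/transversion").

site 9, transversion

The sequences differ only at site 9: C→A (pyrimidine→purine), a transversion.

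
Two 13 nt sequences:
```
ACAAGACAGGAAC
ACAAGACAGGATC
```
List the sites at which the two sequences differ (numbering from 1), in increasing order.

Scanning 1-based: 12: A/T.

12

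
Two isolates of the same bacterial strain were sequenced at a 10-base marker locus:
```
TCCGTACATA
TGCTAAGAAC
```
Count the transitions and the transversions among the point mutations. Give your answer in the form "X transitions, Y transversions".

0 transitions, 6 transversions

Transitions (purine↔purine or pyrimidine↔pyrimidine): none.
Transversions (purine↔pyrimidine): 2 C→G, 4 G→T, 5 T→A, 7 C→G, 9 T→A, 10 A→C.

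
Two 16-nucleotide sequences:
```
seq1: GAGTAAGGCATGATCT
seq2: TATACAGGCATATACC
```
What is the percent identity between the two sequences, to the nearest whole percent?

8 positions differ (1, 3, 4, 5, 12, 13, 14, 16), so 8 of 16 match: 8/16 = 50%.

50%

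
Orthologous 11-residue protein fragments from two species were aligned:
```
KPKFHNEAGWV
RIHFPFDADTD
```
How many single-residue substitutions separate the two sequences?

9

The sequences differ at residues 1, 2, 3, 5, 6, 7, 9, 10, 11 (1-based) — 9 in total.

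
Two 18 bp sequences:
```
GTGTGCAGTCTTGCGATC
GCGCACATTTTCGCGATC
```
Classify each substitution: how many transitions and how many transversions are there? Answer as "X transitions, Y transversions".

5 transitions, 1 transversion

Mismatches (1-based):
site 2: T→C (pyrimidine→pyrimidine, transition)
site 4: T→C (pyrimidine→pyrimidine, transition)
site 5: G→A (purine→purine, transition)
site 8: G→T (purine→pyrimidine, transversion)
site 10: C→T (pyrimidine→pyrimidine, transition)
site 12: T→C (pyrimidine→pyrimidine, transition)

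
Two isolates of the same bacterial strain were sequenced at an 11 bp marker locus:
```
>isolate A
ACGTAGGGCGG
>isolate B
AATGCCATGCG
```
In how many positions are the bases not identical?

The sequences differ at positions 2, 3, 4, 5, 6, 7, 8, 9, 10 (1-based) — 9 in total.

9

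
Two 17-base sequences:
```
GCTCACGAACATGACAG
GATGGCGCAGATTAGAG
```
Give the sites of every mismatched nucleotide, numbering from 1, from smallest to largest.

Differences at site 2 (C→A), site 4 (C→G), site 5 (A→G), site 8 (A→C), site 10 (C→G), site 13 (G→T), site 15 (C→G).

2, 4, 5, 8, 10, 13, 15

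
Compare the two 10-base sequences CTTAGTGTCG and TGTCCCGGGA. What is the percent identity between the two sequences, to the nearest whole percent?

Mismatches at positions 1, 2, 4, 5, 6, 8, 9, 10 (1-based): 8 of 10.
Identical positions: 2/10 = 20% → 20%.

20%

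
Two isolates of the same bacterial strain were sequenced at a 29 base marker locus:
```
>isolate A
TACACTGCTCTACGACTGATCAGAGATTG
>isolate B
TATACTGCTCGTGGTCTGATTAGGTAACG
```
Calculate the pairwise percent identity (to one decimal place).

65.5%

Mismatches at positions 3, 11, 12, 13, 15, 21, 24, 25, 27, 28 (1-based): 10 of 29.
Identical positions: 19/29 = 65.52% → 65.5%.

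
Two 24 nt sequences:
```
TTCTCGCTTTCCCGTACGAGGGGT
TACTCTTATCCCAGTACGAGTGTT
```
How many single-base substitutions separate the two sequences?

8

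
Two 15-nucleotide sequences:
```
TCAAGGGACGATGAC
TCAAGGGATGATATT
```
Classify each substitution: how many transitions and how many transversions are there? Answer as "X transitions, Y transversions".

3 transitions, 1 transversion

Transitions (purine↔purine or pyrimidine↔pyrimidine): 9 C→T, 13 G→A, 15 C→T.
Transversions (purine↔pyrimidine): 14 A→T.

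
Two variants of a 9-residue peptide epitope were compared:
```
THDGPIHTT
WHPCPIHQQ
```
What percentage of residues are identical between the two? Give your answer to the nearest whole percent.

44%

5 positions differ (1, 3, 4, 8, 9), so 4 of 9 match: 4/9 = 44.44%.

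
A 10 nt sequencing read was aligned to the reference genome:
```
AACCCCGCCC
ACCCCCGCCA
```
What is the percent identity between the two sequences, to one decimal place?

80.0%

Mismatches at positions 2, 10 (1-based): 2 of 10.
Identical positions: 8/10 = 80% → 80.0%.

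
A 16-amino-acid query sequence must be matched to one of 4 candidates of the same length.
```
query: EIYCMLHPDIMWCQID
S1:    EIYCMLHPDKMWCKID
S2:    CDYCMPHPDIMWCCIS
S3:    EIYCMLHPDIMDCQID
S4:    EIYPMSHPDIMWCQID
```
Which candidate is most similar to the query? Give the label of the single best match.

S3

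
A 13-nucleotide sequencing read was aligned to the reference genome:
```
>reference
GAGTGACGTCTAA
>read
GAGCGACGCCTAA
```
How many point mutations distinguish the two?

2

The sequences differ at positions 4, 9 (1-based) — 2 in total.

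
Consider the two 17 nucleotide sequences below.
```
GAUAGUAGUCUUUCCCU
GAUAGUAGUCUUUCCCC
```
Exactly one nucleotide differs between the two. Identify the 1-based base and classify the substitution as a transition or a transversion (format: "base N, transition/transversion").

The sequences differ only at base 17: U→C (pyrimidine→pyrimidine), a transition.

base 17, transition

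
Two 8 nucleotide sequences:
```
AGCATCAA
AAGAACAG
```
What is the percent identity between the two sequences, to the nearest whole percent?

50%

4 positions differ (2, 3, 5, 8), so 4 of 8 match: 4/8 = 50%.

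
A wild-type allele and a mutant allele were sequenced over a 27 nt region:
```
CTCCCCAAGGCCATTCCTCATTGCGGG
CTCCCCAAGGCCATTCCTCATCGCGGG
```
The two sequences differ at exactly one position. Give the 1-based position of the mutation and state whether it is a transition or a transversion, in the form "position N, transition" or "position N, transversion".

position 22, transition

Position 22 changes T→C. T is a pyrimidine and C is a pyrimidine, so this is a transition.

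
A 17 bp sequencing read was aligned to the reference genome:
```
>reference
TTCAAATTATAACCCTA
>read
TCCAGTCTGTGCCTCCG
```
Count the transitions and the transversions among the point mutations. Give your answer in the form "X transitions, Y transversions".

8 transitions, 2 transversions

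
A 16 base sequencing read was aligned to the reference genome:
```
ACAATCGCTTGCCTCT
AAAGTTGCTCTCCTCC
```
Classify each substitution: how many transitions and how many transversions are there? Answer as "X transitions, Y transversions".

4 transitions, 2 transversions

Transitions (purine↔purine or pyrimidine↔pyrimidine): 4 A→G, 6 C→T, 10 T→C, 16 T→C.
Transversions (purine↔pyrimidine): 2 C→A, 11 G→T.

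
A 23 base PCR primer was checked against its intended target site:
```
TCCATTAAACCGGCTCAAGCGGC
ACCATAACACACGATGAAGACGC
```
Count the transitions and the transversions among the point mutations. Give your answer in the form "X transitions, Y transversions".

Transitions (purine↔purine or pyrimidine↔pyrimidine): none.
Transversions (purine↔pyrimidine): 1 T→A, 6 T→A, 8 A→C, 11 C→A, 12 G→C, 14 C→A, 16 C→G, 20 C→A, 21 G→C.

0 transitions, 9 transversions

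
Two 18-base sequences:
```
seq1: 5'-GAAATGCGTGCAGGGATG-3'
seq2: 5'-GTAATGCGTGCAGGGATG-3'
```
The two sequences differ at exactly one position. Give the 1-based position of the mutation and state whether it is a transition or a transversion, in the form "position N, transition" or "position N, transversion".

The sequences differ only at position 2: A→T (purine→pyrimidine), a transversion.

position 2, transversion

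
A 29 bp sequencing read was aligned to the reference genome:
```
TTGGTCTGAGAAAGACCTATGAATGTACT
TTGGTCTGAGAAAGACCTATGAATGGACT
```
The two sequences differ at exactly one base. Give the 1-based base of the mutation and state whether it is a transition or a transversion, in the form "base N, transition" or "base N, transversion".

base 26, transversion

The sequences differ only at base 26: T→G (pyrimidine→purine), a transversion.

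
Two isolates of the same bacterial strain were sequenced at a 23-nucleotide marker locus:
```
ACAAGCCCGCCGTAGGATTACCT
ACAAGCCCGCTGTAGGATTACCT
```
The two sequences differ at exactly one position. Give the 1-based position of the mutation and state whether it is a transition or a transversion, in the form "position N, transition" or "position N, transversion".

position 11, transition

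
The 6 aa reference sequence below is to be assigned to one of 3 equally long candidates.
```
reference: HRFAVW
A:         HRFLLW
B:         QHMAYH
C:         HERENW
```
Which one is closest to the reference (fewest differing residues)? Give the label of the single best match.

A

Hamming distances to reference — A: 2; B: 5; C: 4.
Smallest is A with 2 mismatches.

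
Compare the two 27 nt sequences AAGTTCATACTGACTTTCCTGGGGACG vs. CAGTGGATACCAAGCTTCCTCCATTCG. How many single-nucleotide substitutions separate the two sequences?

Comparing position by position, 12 sites differ: 1 (A/C), 5 (T/G), 6 (C/G), 11 (T/C), 12 (G/A), 14 (C/G), 15 (T/C), 21 (G/C), 22 (G/C), 23 (G/A), 24 (G/T), 25 (A/T).

12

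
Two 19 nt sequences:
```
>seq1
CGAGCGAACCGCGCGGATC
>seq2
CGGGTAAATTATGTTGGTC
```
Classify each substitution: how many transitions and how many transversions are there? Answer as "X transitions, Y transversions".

Mismatches (1-based):
position 3: A→G (purine→purine, transition)
position 5: C→T (pyrimidine→pyrimidine, transition)
position 6: G→A (purine→purine, transition)
position 9: C→T (pyrimidine→pyrimidine, transition)
position 10: C→T (pyrimidine→pyrimidine, transition)
position 11: G→A (purine→purine, transition)
position 12: C→T (pyrimidine→pyrimidine, transition)
position 14: C→T (pyrimidine→pyrimidine, transition)
position 15: G→T (purine→pyrimidine, transversion)
position 17: A→G (purine→purine, transition)

9 transitions, 1 transversion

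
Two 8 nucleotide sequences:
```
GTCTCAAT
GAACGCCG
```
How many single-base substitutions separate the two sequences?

The sequences differ at bases 2, 3, 4, 5, 6, 7, 8 (1-based) — 7 in total.

7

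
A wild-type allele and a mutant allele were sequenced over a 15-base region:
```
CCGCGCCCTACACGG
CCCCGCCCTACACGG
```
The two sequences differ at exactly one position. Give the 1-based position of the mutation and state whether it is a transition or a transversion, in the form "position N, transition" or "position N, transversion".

Position 3 changes G→C. G is a purine and C is a pyrimidine, so this is a transversion.

position 3, transversion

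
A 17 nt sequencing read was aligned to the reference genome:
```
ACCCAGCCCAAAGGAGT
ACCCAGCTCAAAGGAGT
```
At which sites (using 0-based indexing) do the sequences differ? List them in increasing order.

Differences at site 7 (C→T).

7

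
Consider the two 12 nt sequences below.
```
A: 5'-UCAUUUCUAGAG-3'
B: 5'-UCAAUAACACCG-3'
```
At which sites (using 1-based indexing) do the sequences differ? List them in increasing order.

Differences at site 4 (U→A), site 6 (U→A), site 7 (C→A), site 8 (U→C), site 10 (G→C), site 11 (A→C).

4, 6, 7, 8, 10, 11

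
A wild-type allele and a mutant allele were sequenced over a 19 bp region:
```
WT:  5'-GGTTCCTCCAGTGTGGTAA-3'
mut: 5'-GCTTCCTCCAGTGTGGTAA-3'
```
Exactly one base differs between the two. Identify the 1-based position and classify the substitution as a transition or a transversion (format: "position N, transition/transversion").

position 2, transversion

The sequences differ only at position 2: G→C (purine→pyrimidine), a transversion.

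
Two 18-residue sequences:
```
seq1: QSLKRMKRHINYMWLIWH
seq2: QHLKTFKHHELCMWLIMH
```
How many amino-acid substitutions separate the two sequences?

8

Comparing position by position, 8 positions differ: 2 (S/H), 5 (R/T), 6 (M/F), 8 (R/H), 10 (I/E), 11 (N/L), 12 (Y/C), 17 (W/M).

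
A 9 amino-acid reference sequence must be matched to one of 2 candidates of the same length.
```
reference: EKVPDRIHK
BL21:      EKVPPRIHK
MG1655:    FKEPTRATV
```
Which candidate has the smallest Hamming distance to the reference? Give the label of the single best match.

BL21 differs at 1 position; MG1655 differs at 6 positions. The closest is BL21.

BL21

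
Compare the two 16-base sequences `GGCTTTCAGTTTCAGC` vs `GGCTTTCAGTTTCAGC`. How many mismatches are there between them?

0

No positions differ; the sequences are identical.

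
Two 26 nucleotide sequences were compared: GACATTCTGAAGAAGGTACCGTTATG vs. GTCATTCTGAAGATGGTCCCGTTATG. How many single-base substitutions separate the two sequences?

Comparing position by position, 3 bases differ: 2 (A/T), 14 (A/T), 18 (A/C).

3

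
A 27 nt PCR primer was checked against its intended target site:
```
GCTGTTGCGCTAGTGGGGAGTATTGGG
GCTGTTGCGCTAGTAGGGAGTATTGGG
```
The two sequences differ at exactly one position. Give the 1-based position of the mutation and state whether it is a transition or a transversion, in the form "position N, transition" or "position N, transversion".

Position 15 changes G→A. G is a purine and A is a purine, so this is a transition.

position 15, transition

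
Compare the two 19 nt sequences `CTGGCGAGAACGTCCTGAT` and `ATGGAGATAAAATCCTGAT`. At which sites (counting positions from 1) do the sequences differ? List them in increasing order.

Differences at site 1 (C→A), site 5 (C→A), site 8 (G→T), site 11 (C→A), site 12 (G→A).

1, 5, 8, 11, 12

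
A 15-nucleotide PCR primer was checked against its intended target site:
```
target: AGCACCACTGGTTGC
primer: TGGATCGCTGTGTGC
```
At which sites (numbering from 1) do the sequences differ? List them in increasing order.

Differences at site 1 (A→T), site 3 (C→G), site 5 (C→T), site 7 (A→G), site 11 (G→T), site 12 (T→G).

1, 3, 5, 7, 11, 12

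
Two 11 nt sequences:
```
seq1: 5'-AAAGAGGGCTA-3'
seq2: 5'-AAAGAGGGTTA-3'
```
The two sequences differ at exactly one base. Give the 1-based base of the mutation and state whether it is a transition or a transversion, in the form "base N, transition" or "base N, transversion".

The sequences differ only at base 9: C→T (pyrimidine→pyrimidine), a transition.

base 9, transition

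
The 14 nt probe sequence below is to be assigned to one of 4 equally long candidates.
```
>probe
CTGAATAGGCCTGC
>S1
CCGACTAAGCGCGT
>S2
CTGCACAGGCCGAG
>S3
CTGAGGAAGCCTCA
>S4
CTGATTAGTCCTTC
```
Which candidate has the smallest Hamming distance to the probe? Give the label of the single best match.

S1 differs at 6 bases; S2 differs at 5 bases; S3 differs at 5 bases; S4 differs at 3 bases. The closest is S4.

S4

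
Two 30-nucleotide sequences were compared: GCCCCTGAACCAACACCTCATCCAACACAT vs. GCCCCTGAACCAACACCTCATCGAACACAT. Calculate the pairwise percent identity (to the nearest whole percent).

97%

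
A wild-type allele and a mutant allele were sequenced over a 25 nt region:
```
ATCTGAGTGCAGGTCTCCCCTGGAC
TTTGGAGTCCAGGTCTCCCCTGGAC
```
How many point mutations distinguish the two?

4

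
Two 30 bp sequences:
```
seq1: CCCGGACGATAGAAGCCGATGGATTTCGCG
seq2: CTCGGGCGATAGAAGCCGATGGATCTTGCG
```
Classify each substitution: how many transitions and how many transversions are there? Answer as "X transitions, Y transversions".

Mismatches (1-based):
base 2: C→T (pyrimidine→pyrimidine, transition)
base 6: A→G (purine→purine, transition)
base 25: T→C (pyrimidine→pyrimidine, transition)
base 27: C→T (pyrimidine→pyrimidine, transition)

4 transitions, 0 transversions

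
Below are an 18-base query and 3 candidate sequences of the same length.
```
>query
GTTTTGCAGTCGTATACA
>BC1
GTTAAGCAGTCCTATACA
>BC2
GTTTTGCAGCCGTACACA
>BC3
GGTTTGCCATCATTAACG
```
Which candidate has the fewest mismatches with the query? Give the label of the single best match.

BC2

BC1 differs at 3 bases; BC2 differs at 2 bases; BC3 differs at 7 bases. The closest is BC2.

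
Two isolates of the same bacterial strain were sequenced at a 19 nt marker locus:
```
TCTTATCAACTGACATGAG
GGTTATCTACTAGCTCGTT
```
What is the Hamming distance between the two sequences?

Comparing position by position, 9 bases differ: 1 (T/G), 2 (C/G), 8 (A/T), 12 (G/A), 13 (A/G), 15 (A/T), 16 (T/C), 18 (A/T), 19 (G/T).

9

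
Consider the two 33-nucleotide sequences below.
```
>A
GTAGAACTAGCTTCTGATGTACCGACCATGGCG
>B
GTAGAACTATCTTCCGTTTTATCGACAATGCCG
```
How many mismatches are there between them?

7

Comparing position by position, 7 positions differ: 10 (G/T), 15 (T/C), 17 (A/T), 19 (G/T), 22 (C/T), 27 (C/A), 31 (G/C).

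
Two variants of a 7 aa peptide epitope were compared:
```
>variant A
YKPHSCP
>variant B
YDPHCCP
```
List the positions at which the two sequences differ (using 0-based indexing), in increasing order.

1, 4

Differences at position 1 (K→D), position 4 (S→C).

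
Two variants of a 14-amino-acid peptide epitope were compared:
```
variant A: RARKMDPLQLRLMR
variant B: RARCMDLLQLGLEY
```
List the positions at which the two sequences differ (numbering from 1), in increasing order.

Scanning 1-based: 4: K/C; 7: P/L; 11: R/G; 13: M/E; 14: R/Y.

4, 7, 11, 13, 14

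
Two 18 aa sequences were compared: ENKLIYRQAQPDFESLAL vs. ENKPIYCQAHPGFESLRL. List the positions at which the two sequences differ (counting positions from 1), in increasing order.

4, 7, 10, 12, 17

Scanning 1-based: 4: L/P; 7: R/C; 10: Q/H; 12: D/G; 17: A/R.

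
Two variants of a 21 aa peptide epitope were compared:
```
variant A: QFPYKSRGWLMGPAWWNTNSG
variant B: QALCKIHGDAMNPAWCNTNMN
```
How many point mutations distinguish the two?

11

The sequences differ at positions 2, 3, 4, 6, 7, 9, 10, 12, 16, 20, 21 (1-based) — 11 in total.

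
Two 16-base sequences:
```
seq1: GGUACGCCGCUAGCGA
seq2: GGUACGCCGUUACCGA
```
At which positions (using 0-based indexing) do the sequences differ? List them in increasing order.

9, 12

Differences at position 9 (C→U), position 12 (G→C).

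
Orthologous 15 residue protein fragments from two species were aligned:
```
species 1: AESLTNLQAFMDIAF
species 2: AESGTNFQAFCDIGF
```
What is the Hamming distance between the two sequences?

Comparing position by position, 4 residues differ: 4 (L/G), 7 (L/F), 11 (M/C), 14 (A/G).

4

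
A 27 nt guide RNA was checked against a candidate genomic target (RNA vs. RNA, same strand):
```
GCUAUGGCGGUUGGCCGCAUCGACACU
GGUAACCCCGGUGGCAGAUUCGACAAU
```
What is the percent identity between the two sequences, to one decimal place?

63.0%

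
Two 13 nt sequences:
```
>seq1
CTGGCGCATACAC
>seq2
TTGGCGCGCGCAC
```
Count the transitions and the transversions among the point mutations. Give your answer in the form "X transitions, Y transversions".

4 transitions, 0 transversions

Transitions (purine↔purine or pyrimidine↔pyrimidine): 1 C→T, 8 A→G, 9 T→C, 10 A→G.
Transversions (purine↔pyrimidine): none.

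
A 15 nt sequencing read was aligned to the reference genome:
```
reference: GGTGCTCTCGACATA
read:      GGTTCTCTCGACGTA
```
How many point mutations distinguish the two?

Comparing position by position, 2 sites differ: 4 (G/T), 13 (A/G).

2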